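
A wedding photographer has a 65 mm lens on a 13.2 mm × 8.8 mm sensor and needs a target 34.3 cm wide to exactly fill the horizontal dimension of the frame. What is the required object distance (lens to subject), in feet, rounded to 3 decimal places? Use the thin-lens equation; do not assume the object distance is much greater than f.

5.755 ft

W: 34.3 cm = 343 mm.
Magnification m = w/W = dᵢ/dₒ; combined with 1/f = 1/dₒ + 1/dᵢ this gives dₒ = f·(1 + W/w).
dₒ = 65 mm × (1 + 343/13.2) = 65 × 26.9848 ≈ 1754.015 mm = 1754.015/304.8 ft = 5.75464 ft.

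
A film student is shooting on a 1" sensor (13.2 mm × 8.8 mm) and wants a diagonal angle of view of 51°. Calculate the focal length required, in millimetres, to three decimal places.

16.630 mm

Sensor diagonal = √(13.2² + 8.8²) = √251.6800 ≈ 15.8644 mm.
From α = 2·arctan(d/2f) we get f = d / (2·tan(α/2)).
With d = 15.8644 mm and α/2 = 25.5°, tan(α/2) ≈ 0.47698, so f ≈ 15.8644 / 0.95395 ≈ 16.6302 mm.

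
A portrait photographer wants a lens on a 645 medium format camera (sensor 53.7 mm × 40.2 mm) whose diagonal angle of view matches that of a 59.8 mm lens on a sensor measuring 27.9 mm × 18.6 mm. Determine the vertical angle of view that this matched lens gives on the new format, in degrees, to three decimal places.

19.075°

Sensor diagonal = √(27.9² + 18.6²) = √1124.3700 ≈ 33.5316 mm.
Sensor diagonal = √(53.7² + 40.2²) = √4499.7300 ≈ 67.0800 mm.
Equal diagonal AOV ⇒ f₂ = f₁ · 67.0800/33.5316 = 59.8 × 2.00050 ≈ 119.6299 mm.
Vertical AOV on the new format = 2·arctan(40.2 / (2 × 119.6299)) = 2·arctan(0.16802) ≈ 19.0753°.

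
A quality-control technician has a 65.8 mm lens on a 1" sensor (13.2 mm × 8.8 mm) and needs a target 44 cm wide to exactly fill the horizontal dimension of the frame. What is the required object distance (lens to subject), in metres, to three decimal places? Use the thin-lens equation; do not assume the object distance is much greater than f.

2.259 m

W: 44 cm = 440 mm.
Magnification m = w/W = dᵢ/dₒ; combined with 1/f = 1/dₒ + 1/dᵢ this gives dₒ = f·(1 + W/w).
dₒ = 65.8 mm × (1 + 440/13.2) = 65.8 × 34.3333 ≈ 2259.133 mm = 2.25913 m.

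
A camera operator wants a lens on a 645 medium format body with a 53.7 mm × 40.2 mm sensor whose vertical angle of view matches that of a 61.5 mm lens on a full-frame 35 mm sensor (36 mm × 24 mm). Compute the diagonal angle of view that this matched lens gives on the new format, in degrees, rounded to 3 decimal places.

36.070°

Equal vertical AOV ⇒ f₂ = f₁ · 40.2/24 = 61.5 × 1.67500 ≈ 103.0125 mm.
Sensor diagonal = √(53.7² + 40.2²) = √4499.7300 ≈ 67.0800 mm.
Diagonal AOV on the new format = 2·arctan(67.0800 / (2 × 103.0125)) = 2·arctan(0.32559) ≈ 36.0696°.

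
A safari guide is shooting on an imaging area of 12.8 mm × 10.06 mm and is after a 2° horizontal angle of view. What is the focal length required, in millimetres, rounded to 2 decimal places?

366.66 mm

From α = 2·arctan(w/2f) we get f = w / (2·tan(α/2)).
With w = 12.8 mm and α/2 = 1°, tan(α/2) ≈ 0.01746, so f ≈ 12.8 / 0.03491 ≈ 366.6558 mm.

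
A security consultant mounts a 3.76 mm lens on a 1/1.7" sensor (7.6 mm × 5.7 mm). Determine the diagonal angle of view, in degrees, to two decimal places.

103.27°

Sensor diagonal = √(7.6² + 5.7²) = √90.2500 ≈ 9.5000 mm.
Angle of view α = 2·arctan(d/2f) with d = 9.5000 mm and f = 3.76 mm.
d/2f = 1.26330; arctan(1.26330) ≈ 51.6356°, so α ≈ 103.2712°.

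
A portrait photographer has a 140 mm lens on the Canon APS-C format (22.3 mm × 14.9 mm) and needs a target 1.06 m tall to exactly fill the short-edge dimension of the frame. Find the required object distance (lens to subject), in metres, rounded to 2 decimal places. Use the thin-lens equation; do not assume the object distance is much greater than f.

10.10 m

W: 1.06 m = 1060 mm.
Magnification m = h/W = dᵢ/dₒ; combined with 1/f = 1/dₒ + 1/dᵢ this gives dₒ = f·(1 + W/h).
dₒ = 140 mm × (1 + 1060/14.9) = 140 × 72.1409 ≈ 10099.732 mm = 10.0997 m.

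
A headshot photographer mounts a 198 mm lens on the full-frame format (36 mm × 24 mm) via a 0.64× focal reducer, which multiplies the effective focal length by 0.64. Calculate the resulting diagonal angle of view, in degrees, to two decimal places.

19.38°

Effective focal length f = 198 × 0.64 = 126.72 mm.
Sensor diagonal = √(36² + 24²) = √1872.0000 ≈ 43.2666 mm.
α = 2·arctan(43.267 / (2 × 126.72)) = 2·arctan(0.17072) ≈ 19.3760°.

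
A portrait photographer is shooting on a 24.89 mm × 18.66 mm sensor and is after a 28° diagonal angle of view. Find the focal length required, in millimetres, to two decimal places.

Sensor diagonal = √(24.89² + 18.66²) = √967.7077 ≈ 31.1080 mm.
From α = 2·arctan(d/2f) we get f = d / (2·tan(α/2)).
With d = 31.1080 mm and α/2 = 14°, tan(α/2) ≈ 0.24933, so f ≈ 31.1080 / 0.49866 ≈ 62.3837 mm.

62.38 mm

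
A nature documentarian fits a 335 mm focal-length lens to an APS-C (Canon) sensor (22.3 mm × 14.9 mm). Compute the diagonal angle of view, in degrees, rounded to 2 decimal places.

Sensor diagonal = √(22.3² + 14.9²) = √719.3000 ≈ 26.8198 mm.
Angle of view α = 2·arctan(d/2f) with d = 26.8198 mm and f = 335 mm.
d/2f = 0.04003; arctan(0.04003) ≈ 2.2923°, so α ≈ 4.5846°.

4.58°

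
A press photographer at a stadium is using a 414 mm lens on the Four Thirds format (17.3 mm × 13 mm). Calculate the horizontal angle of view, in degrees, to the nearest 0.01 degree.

Angle of view α = 2·arctan(w/2f) with w = 17.3 mm and f = 414 mm.
w/2f = 0.02089; arctan(0.02089) ≈ 1.1969°, so α ≈ 2.3939°.

2.39°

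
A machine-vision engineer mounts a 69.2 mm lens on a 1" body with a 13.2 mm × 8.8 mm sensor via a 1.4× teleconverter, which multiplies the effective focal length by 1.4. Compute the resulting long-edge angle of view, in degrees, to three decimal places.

Effective focal length f = 69.2 × 1.4 = 96.88 mm.
α = 2·arctan(13.2 / (2 × 96.88)) = 2·arctan(0.06813) ≈ 7.7946°.

7.795°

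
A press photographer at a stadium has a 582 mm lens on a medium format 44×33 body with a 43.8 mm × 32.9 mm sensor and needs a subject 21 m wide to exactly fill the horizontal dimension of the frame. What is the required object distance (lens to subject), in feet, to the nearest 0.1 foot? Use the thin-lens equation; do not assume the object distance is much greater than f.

917.4 ft

W: 21 m = 21000 mm.
Magnification m = w/W = dᵢ/dₒ; combined with 1/f = 1/dₒ + 1/dᵢ this gives dₒ = f·(1 + W/w).
dₒ = 582 mm × (1 + 21000/43.8) = 582 × 480.4521 ≈ 279623.096 mm = 279623.096/304.8 ft = 917.399 ft.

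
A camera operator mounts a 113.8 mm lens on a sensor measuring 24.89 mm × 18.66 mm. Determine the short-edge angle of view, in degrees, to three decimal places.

9.374°

Angle of view α = 2·arctan(h/2f) with h = 18.66 mm and f = 113.8 mm.
h/2f = 0.08199; arctan(0.08199) ≈ 4.6870°, so α ≈ 9.3739°.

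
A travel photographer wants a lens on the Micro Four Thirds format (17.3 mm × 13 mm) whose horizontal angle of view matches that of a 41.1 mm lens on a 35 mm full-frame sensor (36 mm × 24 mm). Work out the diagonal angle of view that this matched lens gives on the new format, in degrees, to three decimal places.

Equal horizontal AOV ⇒ f₂ = f₁ · 17.3/36 = 41.1 × 0.48056 ≈ 19.7508 mm.
Sensor diagonal = √(17.3² + 13²) = √468.2900 ≈ 21.6400 mm.
Diagonal AOV on the new format = 2·arctan(21.6400 / (2 × 19.7508)) = 2·arctan(0.54783) ≈ 57.4301°.

57.430°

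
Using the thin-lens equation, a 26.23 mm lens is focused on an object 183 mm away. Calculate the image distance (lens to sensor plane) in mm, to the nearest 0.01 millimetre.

1/dᵢ = 1/f − 1/dₒ = 1/26.23 − 1/183 = 0.0326598 mm⁻¹.
dᵢ = 1/0.0326598 ≈ 30.6187 mm.

30.62 mm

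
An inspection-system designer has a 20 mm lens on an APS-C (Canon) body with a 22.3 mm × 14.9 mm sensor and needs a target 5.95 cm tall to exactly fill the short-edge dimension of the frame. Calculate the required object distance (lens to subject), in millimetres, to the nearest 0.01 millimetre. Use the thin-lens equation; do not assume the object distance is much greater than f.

W: 5.95 cm = 59.5 mm.
Magnification m = h/W = dᵢ/dₒ; combined with 1/f = 1/dₒ + 1/dᵢ this gives dₒ = f·(1 + W/h).
dₒ = 20 mm × (1 + 59.5/14.9) = 20 × 4.9933 ≈ 99.866 mm.

99.87 mm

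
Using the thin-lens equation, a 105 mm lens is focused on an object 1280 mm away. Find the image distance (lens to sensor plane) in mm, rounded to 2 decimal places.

114.38 mm

1/dᵢ = 1/f − 1/dₒ = 1/105 − 1/1280 = 0.0087426 mm⁻¹.
dᵢ = 1/0.0087426 ≈ 114.3830 mm.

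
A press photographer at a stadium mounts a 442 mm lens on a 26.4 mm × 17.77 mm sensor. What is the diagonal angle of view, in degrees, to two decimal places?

Sensor diagonal = √(26.4² + 17.77²) = √1012.7329 ≈ 31.8235 mm.
Angle of view α = 2·arctan(d/2f) with d = 31.8235 mm and f = 442 mm.
d/2f = 0.03600; arctan(0.03600) ≈ 2.0617°, so α ≈ 4.1234°.

4.12°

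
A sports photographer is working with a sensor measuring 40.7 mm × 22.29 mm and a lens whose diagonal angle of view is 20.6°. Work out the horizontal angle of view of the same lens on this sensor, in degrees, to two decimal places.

Sensor diagonal = √(40.7² + 22.29²) = √2153.3341 ≈ 46.4040 mm.
From the diagonal AOV: f = 46.4040 / (2·tan(10.3°)) = 46.4040 / 0.36346 ≈ 127.6724 mm.
Horizontal AOV = 2·arctan(40.7 / (2 × 127.6724)) = 2·arctan(0.15939) ≈ 18.1126°.

18.11°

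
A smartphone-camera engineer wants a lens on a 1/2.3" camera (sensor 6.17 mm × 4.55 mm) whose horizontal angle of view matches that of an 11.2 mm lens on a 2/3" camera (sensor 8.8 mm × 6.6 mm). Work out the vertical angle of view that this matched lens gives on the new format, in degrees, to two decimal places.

32.31°

Equal horizontal AOV ⇒ f₂ = f₁ · 6.17/8.8 = 11.2 × 0.70114 ≈ 7.8527 mm.
Vertical AOV on the new format = 2·arctan(4.55 / (2 × 7.8527)) = 2·arctan(0.28971) ≈ 32.3135°.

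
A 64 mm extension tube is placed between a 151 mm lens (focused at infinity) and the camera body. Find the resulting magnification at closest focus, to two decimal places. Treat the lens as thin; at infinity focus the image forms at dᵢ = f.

The tube moves the image plane from f to f + e, so dᵢ = 151 + 64 = 215 mm. Focus is achieved when 1/f = 1/dₒ + 1/dᵢ, giving dₒ = 1/(1/f − 1/(f+e)).
Magnification m = dᵢ/dₒ = (f+e)·(1/f − 1/(f+e)) = e/f = 64/151 ≈ 0.4238.

0.42×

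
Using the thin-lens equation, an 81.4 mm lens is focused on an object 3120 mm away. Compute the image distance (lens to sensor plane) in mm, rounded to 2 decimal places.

83.58 mm

1/dᵢ = 1/f − 1/dₒ = 1/81.4 − 1/3120 = 0.0119645 mm⁻¹.
dᵢ = 1/0.0119645 ≈ 83.5806 mm.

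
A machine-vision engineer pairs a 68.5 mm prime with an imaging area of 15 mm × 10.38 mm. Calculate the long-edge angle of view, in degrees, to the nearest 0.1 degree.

12.5°

Angle of view α = 2·arctan(w/2f) with w = 15 mm and f = 68.5 mm.
w/2f = 0.10949; arctan(0.10949) ≈ 6.2484°, so α ≈ 12.4967°.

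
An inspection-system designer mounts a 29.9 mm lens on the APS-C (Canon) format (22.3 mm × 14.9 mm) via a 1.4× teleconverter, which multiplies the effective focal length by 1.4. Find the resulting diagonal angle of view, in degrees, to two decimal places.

Effective focal length f = 29.9 × 1.4 = 41.86 mm.
Sensor diagonal = √(22.3² + 14.9²) = √719.3000 ≈ 26.8198 mm.
α = 2·arctan(26.820 / (2 × 41.86)) = 2·arctan(0.32035) ≈ 35.5258°.

35.53°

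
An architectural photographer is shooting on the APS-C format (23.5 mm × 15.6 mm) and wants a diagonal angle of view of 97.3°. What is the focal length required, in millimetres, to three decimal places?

12.412 mm

Sensor diagonal = √(23.5² + 15.6²) = √795.6100 ≈ 28.2066 mm.
From α = 2·arctan(d/2f) we get f = d / (2·tan(α/2)).
With d = 28.2066 mm and α/2 = 48.65°, tan(α/2) ≈ 1.13627, so f ≈ 28.2066 / 2.27255 ≈ 12.4119 mm.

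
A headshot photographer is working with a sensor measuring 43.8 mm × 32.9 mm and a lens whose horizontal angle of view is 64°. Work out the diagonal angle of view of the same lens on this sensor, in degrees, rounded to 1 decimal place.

From the horizontal AOV: f = 43.8 / (2·tan(32°)) = 43.8 / 1.24974 ≈ 35.0473 mm.
Sensor diagonal = √(43.8² + 32.9²) = √3000.8500 ≈ 54.7800 mm.
Diagonal AOV = 2·arctan(54.7800 / (2 × 35.0473)) = 2·arctan(0.78151) ≈ 76.0163°.

76.0°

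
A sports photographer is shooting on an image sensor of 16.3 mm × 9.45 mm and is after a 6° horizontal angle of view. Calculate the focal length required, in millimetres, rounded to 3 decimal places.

From α = 2·arctan(w/2f) we get f = w / (2·tan(α/2)).
With w = 16.3 mm and α/2 = 3°, tan(α/2) ≈ 0.05241, so f ≈ 16.3 / 0.10482 ≈ 155.5113 mm.

155.511 mm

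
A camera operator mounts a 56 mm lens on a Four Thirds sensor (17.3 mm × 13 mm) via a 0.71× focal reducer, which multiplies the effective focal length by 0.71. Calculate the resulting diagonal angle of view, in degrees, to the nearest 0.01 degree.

30.45°

Effective focal length f = 56 × 0.71 = 39.76 mm.
Sensor diagonal = √(17.3² + 13²) = √468.2900 ≈ 21.6400 mm.
α = 2·arctan(21.640 / (2 × 39.76)) = 2·arctan(0.27213) ≈ 30.4468°.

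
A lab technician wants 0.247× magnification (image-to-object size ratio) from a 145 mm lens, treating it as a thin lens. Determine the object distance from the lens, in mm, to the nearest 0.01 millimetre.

With m = dᵢ/dₒ and 1/f = 1/dₒ + 1/dᵢ, substituting dᵢ = m·dₒ gives 1/f = (1 + 1/m)/dₒ, hence dₒ = f·(1 + 1/m).
dₒ = 145 × (1 + 1/0.247) = 145 × 5.04858 ≈ 732.045 mm.

732.04 mm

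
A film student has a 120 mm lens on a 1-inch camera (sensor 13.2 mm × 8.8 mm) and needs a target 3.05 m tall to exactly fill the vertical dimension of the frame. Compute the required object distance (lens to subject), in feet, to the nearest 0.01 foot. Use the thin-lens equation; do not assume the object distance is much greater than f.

136.85 ft

W: 3.05 m = 3050 mm.
Magnification m = h/W = dᵢ/dₒ; combined with 1/f = 1/dₒ + 1/dᵢ this gives dₒ = f·(1 + W/h).
dₒ = 120 mm × (1 + 3050/8.8) = 120 × 347.5909 ≈ 41710.909 mm = 41710.909/304.8 ft = 136.847 ft.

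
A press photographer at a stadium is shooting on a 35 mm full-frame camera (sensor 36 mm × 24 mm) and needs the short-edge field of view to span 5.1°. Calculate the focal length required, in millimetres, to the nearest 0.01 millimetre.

From α = 2·arctan(h/2f) we get f = h / (2·tan(α/2)).
With h = 24 mm and α/2 = 2.55°, tan(α/2) ≈ 0.04454, so f ≈ 24 / 0.08907 ≈ 269.4492 mm.

269.45 mm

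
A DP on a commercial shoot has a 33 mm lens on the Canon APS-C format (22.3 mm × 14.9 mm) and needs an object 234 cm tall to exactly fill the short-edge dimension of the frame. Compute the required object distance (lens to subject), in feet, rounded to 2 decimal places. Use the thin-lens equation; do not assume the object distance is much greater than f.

17.11 ft

W: 234 cm = 2340 mm.
Magnification m = h/W = dᵢ/dₒ; combined with 1/f = 1/dₒ + 1/dᵢ this gives dₒ = f·(1 + W/h).
dₒ = 33 mm × (1 + 2340/14.9) = 33 × 158.0470 ≈ 5215.550 mm = 5215.550/304.8 ft = 17.1114 ft.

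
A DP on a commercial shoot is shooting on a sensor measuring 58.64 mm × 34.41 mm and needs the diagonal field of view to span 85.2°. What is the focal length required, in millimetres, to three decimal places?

36.970 mm

Sensor diagonal = √(58.64² + 34.41²) = √4622.6977 ≈ 67.9904 mm.
From α = 2·arctan(d/2f) we get f = d / (2·tan(α/2)).
With d = 67.9904 mm and α/2 = 42.6°, tan(α/2) ≈ 0.91955, so f ≈ 67.9904 / 1.83909 ≈ 36.9695 mm.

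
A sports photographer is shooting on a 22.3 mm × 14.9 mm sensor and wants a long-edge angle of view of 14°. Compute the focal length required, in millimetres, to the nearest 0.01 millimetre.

From α = 2·arctan(w/2f) we get f = w / (2·tan(α/2)).
With w = 22.3 mm and α/2 = 7°, tan(α/2) ≈ 0.12278, so f ≈ 22.3 / 0.24557 ≈ 90.8095 mm.

90.81 mm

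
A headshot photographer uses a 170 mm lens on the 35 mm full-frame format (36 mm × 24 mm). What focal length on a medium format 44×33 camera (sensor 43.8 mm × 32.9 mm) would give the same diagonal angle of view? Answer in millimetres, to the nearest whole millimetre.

215 mm

Sensor diagonal = √(36² + 24²) = √1872.0000 ≈ 43.2666 mm.
Sensor diagonal = √(43.8² + 32.9²) = √3000.8500 ≈ 54.7800 mm.
Equal angle of view means equal diagonal/f ratio, so f₂ = f₁ · (diagonal₂/diagonal₁) = 170 × 54.7800/43.2666.
f₂ = 170 × 1.26610 ≈ 215.238 mm.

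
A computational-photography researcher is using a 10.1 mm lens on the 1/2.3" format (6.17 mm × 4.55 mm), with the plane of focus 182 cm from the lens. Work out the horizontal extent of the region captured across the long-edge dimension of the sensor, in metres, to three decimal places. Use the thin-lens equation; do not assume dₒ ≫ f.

1.106 m

dₒ: 182 cm = 1820 mm.
Similar triangles through the lens centre give W/dₒ = w/dᵢ; with 1/f = 1/dₒ + 1/dᵢ this gives W = w·(dₒ − f)/f.
W = 6.17 mm × (1820 − 10.1) / 10.1 = 6.17 × 179.1980 ≈ 1105.652 mm = 1.10565 m.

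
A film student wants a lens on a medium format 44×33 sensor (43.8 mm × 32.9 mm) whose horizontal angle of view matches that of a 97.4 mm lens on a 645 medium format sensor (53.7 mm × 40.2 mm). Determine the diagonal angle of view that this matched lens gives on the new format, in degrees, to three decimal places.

Equal horizontal AOV ⇒ f₂ = f₁ · 43.8/53.7 = 97.4 × 0.81564 ≈ 79.4436 mm.
Sensor diagonal = √(43.8² + 32.9²) = √3000.8500 ≈ 54.7800 mm.
Diagonal AOV on the new format = 2·arctan(54.7800 / (2 × 79.4436)) = 2·arctan(0.34477) ≈ 38.0456°.

38.046°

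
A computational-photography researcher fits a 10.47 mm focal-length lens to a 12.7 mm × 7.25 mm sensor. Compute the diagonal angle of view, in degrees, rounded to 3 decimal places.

Sensor diagonal = √(12.7² + 7.25²) = √213.8525 ≈ 14.6237 mm.
Angle of view α = 2·arctan(d/2f) with d = 14.6237 mm and f = 10.47 mm.
d/2f = 0.69836; arctan(0.69836) ≈ 34.9290°, so α ≈ 69.8580°.

69.858°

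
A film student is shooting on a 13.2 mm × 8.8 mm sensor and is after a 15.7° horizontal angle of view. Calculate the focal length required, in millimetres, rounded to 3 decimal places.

From α = 2·arctan(w/2f) we get f = w / (2·tan(α/2)).
With w = 13.2 mm and α/2 = 7.85°, tan(α/2) ≈ 0.13787, so f ≈ 13.2 / 0.27574 ≈ 47.8705 mm.

47.870 mm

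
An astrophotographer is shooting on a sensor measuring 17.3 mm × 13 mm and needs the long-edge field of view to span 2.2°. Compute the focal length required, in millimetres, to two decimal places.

450.50 mm

From α = 2·arctan(w/2f) we get f = w / (2·tan(α/2)).
With w = 17.3 mm and α/2 = 1.1°, tan(α/2) ≈ 0.01920, so f ≈ 17.3 / 0.03840 ≈ 450.4978 mm.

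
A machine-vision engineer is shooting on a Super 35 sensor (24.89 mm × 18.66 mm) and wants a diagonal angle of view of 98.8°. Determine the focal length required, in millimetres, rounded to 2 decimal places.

Sensor diagonal = √(24.89² + 18.66²) = √967.7077 ≈ 31.1080 mm.
From α = 2·arctan(d/2f) we get f = d / (2·tan(α/2)).
With d = 31.1080 mm and α/2 = 49.4°, tan(α/2) ≈ 1.16672, so f ≈ 31.1080 / 2.33344 ≈ 13.3314 mm.

13.33 mm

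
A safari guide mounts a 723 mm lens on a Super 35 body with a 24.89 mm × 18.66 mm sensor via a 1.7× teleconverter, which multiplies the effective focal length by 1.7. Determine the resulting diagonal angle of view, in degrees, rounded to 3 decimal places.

Effective focal length f = 723 × 1.7 = 1229.1 mm.
Sensor diagonal = √(24.89² + 18.66²) = √967.7077 ≈ 31.1080 mm.
α = 2·arctan(31.108 / (2 × 1229.1)) = 2·arctan(0.01265) ≈ 1.4501°.

1.450°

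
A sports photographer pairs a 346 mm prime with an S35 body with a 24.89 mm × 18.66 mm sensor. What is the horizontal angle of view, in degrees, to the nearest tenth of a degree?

Angle of view α = 2·arctan(w/2f) with w = 24.89 mm and f = 346 mm.
w/2f = 0.03597; arctan(0.03597) ≈ 2.0599°, so α ≈ 4.1199°.

4.1°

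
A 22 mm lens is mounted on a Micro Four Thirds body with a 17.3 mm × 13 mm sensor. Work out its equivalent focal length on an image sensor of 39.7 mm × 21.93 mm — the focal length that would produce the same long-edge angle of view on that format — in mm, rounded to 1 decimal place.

50.5 mm

Equal angle of view means equal width/f ratio, so f₂ = f₁ · (width₂/width₁) = 22 × 39.7/17.3.
f₂ = 22 × 2.29480 ≈ 50.486 mm.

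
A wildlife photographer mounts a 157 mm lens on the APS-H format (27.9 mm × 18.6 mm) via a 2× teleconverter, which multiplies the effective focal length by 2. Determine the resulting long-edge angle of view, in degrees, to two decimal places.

5.09°

Effective focal length f = 157 × 2 = 314 mm.
α = 2·arctan(27.9 / (2 × 314)) = 2·arctan(0.04443) ≈ 5.0876°.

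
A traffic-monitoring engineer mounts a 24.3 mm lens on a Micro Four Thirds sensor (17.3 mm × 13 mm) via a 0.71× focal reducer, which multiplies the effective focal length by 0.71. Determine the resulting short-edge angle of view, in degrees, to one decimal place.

Effective focal length f = 24.3 × 0.71 = 17.253 mm.
α = 2·arctan(13 / (2 × 17.253)) = 2·arctan(0.37675) ≈ 41.2874°.

41.3°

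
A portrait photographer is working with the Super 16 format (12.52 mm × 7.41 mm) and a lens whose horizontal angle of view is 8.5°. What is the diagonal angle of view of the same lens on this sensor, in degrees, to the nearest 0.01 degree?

From the horizontal AOV: f = 12.52 / (2·tan(4.25°)) = 12.52 / 0.14863 ≈ 84.2385 mm.
Sensor diagonal = √(12.52² + 7.41²) = √211.6585 ≈ 14.5485 mm.
Diagonal AOV = 2·arctan(14.5485 / (2 × 84.2385)) = 2·arctan(0.08635) ≈ 9.8708°.

9.87°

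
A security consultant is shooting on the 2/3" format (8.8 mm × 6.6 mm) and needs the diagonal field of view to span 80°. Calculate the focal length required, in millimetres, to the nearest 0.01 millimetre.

Sensor diagonal = √(8.8² + 6.6²) = √121.0000 ≈ 11.0000 mm.
From α = 2·arctan(d/2f) we get f = d / (2·tan(α/2)).
With d = 11.0000 mm and α/2 = 40°, tan(α/2) ≈ 0.83910, so f ≈ 11.0000 / 1.67820 ≈ 6.5546 mm.

6.55 mm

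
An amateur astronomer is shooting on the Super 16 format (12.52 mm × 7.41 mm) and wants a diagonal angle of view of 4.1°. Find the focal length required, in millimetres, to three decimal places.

Sensor diagonal = √(12.52² + 7.41²) = √211.6585 ≈ 14.5485 mm.
From α = 2·arctan(d/2f) we get f = d / (2·tan(α/2)).
With d = 14.5485 mm and α/2 = 2.05°, tan(α/2) ≈ 0.03579, so f ≈ 14.5485 / 0.07159 ≈ 203.2223 mm.

203.222 mm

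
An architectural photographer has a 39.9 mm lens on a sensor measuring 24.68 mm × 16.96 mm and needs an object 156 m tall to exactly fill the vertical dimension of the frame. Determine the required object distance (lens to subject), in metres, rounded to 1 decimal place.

W: 156 m = 156000 mm.
Magnification m = h/W = dᵢ/dₒ; combined with 1/f = 1/dₒ + 1/dᵢ this gives dₒ = f·(1 + W/h).
dₒ = 39.9 mm × (1 + 156000/16.96) = 39.9 × 9199.1132 ≈ 367044.617 mm = 367.045 m.

367.0 m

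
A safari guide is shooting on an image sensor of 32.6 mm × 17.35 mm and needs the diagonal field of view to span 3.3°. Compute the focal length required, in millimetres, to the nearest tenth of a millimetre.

Sensor diagonal = √(32.6² + 17.35²) = √1363.7825 ≈ 36.9294 mm.
From α = 2·arctan(d/2f) we get f = d / (2·tan(α/2)).
With d = 36.9294 mm and α/2 = 1.65°, tan(α/2) ≈ 0.02881, so f ≈ 36.9294 / 0.05761 ≈ 641.0046 mm.

641.0 mm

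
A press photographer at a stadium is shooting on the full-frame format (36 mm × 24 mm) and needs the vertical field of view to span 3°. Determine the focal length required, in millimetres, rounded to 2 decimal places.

From α = 2·arctan(h/2f) we get f = h / (2·tan(α/2)).
With h = 24 mm and α/2 = 1.5°, tan(α/2) ≈ 0.02619, so f ≈ 24 / 0.05237 ≈ 458.2615 mm.

458.26 mm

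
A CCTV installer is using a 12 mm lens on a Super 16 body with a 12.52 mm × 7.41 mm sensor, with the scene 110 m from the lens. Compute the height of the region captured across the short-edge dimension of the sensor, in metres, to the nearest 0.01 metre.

67.92 m

dₒ: 110 m = 110000 mm.
Similar triangles through the lens centre give W/dₒ = h/dᵢ; with 1/f = 1/dₒ + 1/dᵢ this gives W = h·(dₒ − f)/f.
W = 7.41 mm × (110000 − 12) / 12 = 7.41 × 9165.6667 ≈ 67917.590 mm = 67.9176 m.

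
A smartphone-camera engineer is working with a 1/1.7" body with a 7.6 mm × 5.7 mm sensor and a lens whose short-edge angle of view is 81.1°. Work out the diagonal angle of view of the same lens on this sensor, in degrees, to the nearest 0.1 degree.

109.9°

From the short-edge AOV: f = 5.7 / (2·tan(40.55°)) = 5.7 / 1.71118 ≈ 3.3310 mm.
Sensor diagonal = √(7.6² + 5.7²) = √90.2500 ≈ 9.5000 mm.
Diagonal AOV = 2·arctan(9.5000 / (2 × 3.3310)) = 2·arctan(1.42599) ≈ 109.9184°.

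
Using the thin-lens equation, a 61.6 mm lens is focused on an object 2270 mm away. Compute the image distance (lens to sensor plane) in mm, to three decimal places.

1/dᵢ = 1/f − 1/dₒ = 1/61.6 − 1/2270 = 0.0157932 mm⁻¹.
dᵢ = 1/0.0157932 ≈ 63.3182 mm.

63.318 mm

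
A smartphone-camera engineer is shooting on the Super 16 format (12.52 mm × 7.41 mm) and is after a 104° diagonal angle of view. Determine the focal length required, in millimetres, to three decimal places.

5.683 mm

Sensor diagonal = √(12.52² + 7.41²) = √211.6585 ≈ 14.5485 mm.
From α = 2·arctan(d/2f) we get f = d / (2·tan(α/2)).
With d = 14.5485 mm and α/2 = 52°, tan(α/2) ≈ 1.27994, so f ≈ 14.5485 / 2.55988 ≈ 5.6833 mm.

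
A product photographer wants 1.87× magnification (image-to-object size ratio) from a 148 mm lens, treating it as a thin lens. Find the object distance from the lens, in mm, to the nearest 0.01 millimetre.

With m = dᵢ/dₒ and 1/f = 1/dₒ + 1/dᵢ, substituting dᵢ = m·dₒ gives 1/f = (1 + 1/m)/dₒ, hence dₒ = f·(1 + 1/m).
dₒ = 148 × (1 + 1/1.87) = 148 × 1.53476 ≈ 227.144 mm.

227.14 mm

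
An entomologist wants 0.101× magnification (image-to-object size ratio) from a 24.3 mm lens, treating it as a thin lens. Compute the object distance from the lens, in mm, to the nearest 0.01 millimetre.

264.89 mm

With m = dᵢ/dₒ and 1/f = 1/dₒ + 1/dᵢ, substituting dᵢ = m·dₒ gives 1/f = (1 + 1/m)/dₒ, hence dₒ = f·(1 + 1/m).
dₒ = 24.3 × (1 + 1/0.101) = 24.3 × 10.90099 ≈ 264.894 mm.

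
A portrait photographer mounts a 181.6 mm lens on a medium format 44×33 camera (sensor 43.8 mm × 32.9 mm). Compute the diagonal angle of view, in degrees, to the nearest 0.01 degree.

Sensor diagonal = √(43.8² + 32.9²) = √3000.8500 ≈ 54.7800 mm.
Angle of view α = 2·arctan(d/2f) with d = 54.7800 mm and f = 181.6 mm.
d/2f = 0.15083; arctan(0.15083) ≈ 8.5770°, so α ≈ 17.1541°.

17.15°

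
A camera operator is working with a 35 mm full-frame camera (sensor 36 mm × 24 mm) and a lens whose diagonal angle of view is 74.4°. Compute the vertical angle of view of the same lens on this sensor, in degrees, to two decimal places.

Sensor diagonal = √(36² + 24²) = √1872.0000 ≈ 43.2666 mm.
From the diagonal AOV: f = 43.2666 / (2·tan(37.2°)) = 43.2666 / 1.51808 ≈ 28.5008 mm.
Vertical AOV = 2·arctan(24 / (2 × 28.5008)) = 2·arctan(0.42104) ≈ 45.6661°.

45.67°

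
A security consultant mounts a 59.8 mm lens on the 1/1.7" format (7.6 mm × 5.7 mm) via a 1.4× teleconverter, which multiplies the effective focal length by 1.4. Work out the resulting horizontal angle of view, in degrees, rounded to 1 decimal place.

5.2°

Effective focal length f = 59.8 × 1.4 = 83.72 mm.
α = 2·arctan(7.6 / (2 × 83.72)) = 2·arctan(0.04539) ≈ 5.1977°.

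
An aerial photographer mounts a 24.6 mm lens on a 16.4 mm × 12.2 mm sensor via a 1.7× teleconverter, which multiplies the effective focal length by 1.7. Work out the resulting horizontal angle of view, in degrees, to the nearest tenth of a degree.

Effective focal length f = 24.6 × 1.7 = 41.82 mm.
α = 2·arctan(16.4 / (2 × 41.82)) = 2·arctan(0.19608) ≈ 22.1874°.

22.2°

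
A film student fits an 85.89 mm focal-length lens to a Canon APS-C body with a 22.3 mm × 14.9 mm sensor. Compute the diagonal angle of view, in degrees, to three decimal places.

17.748°

Sensor diagonal = √(22.3² + 14.9²) = √719.3000 ≈ 26.8198 mm.
Angle of view α = 2·arctan(d/2f) with d = 26.8198 mm and f = 85.89 mm.
d/2f = 0.15613; arctan(0.15613) ≈ 8.8739°, so α ≈ 17.7477°.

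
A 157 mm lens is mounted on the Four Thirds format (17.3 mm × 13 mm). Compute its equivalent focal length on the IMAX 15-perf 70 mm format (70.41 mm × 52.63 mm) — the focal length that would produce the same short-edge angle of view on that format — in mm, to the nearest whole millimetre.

636 mm

Equal angle of view means equal height/f ratio, so f₂ = f₁ · (height₂/height₁) = 157 × 52.63/13.
f₂ = 157 × 4.04846 ≈ 635.608 mm.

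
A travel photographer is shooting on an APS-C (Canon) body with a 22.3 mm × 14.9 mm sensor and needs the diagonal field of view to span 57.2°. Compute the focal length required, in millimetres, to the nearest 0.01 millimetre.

Sensor diagonal = √(22.3² + 14.9²) = √719.3000 ≈ 26.8198 mm.
From α = 2·arctan(d/2f) we get f = d / (2·tan(α/2)).
With d = 26.8198 mm and α/2 = 28.6°, tan(α/2) ≈ 0.54522, so f ≈ 26.8198 / 1.09044 ≈ 24.5955 mm.

24.60 mm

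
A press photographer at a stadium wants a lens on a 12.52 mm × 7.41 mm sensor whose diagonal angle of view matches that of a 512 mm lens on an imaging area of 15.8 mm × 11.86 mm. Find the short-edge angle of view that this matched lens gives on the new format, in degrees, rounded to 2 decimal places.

Sensor diagonal = √(15.8² + 11.86²) = √390.2996 ≈ 19.7560 mm.
Sensor diagonal = √(12.52² + 7.41²) = √211.6585 ≈ 14.5485 mm.
Equal diagonal AOV ⇒ f₂ = f₁ · 14.5485/19.7560 = 512 × 0.73641 ≈ 377.0412 mm.
Short-edge AOV on the new format = 2·arctan(7.41 / (2 × 377.0412)) = 2·arctan(0.00983) ≈ 1.1260°.

1.13°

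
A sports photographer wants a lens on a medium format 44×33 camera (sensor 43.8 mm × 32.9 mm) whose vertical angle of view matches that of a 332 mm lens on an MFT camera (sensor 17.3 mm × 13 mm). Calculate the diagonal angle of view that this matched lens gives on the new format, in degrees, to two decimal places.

Equal vertical AOV ⇒ f₂ = f₁ · 32.9/13 = 332 × 2.53077 ≈ 840.2154 mm.
Sensor diagonal = √(43.8² + 32.9²) = √3000.8500 ≈ 54.7800 mm.
Diagonal AOV on the new format = 2·arctan(54.7800 / (2 × 840.2154)) = 2·arctan(0.03260) ≈ 3.7342°.

3.73°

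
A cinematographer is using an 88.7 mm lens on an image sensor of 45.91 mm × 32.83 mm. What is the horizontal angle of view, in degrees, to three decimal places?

29.019°

Angle of view α = 2·arctan(w/2f) with w = 45.91 mm and f = 88.7 mm.
w/2f = 0.25879; arctan(0.25879) ≈ 14.5095°, so α ≈ 29.0189°.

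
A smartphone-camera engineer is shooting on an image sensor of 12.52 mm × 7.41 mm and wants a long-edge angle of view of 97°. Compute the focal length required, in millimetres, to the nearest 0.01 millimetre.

From α = 2·arctan(w/2f) we get f = w / (2·tan(α/2)).
With w = 12.52 mm and α/2 = 48.5°, tan(α/2) ≈ 1.13029, so f ≈ 12.52 / 2.26059 ≈ 5.5384 mm.

5.54 mm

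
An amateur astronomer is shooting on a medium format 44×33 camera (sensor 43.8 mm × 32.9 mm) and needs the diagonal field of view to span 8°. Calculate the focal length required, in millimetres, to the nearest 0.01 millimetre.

391.70 mm

Sensor diagonal = √(43.8² + 32.9²) = √3000.8500 ≈ 54.7800 mm.
From α = 2·arctan(d/2f) we get f = d / (2·tan(α/2)).
With d = 54.7800 mm and α/2 = 4°, tan(α/2) ≈ 0.06993, so f ≈ 54.7800 / 0.13985 ≈ 391.6954 mm.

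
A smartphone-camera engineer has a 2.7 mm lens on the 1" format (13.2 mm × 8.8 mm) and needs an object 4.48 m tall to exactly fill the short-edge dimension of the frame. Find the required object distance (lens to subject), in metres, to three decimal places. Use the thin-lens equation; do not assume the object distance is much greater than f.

W: 4.48 m = 4480 mm.
Magnification m = h/W = dᵢ/dₒ; combined with 1/f = 1/dₒ + 1/dᵢ this gives dₒ = f·(1 + W/h).
dₒ = 2.7 mm × (1 + 4480/8.8) = 2.7 × 510.0909 ≈ 1377.245 mm = 1.37725 m.

1.377 m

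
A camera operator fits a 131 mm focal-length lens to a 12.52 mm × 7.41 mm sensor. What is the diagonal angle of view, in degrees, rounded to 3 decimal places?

6.357°

Sensor diagonal = √(12.52² + 7.41²) = √211.6585 ≈ 14.5485 mm.
Angle of view α = 2·arctan(d/2f) with d = 14.5485 mm and f = 131 mm.
d/2f = 0.05553; arctan(0.05553) ≈ 3.1783°, so α ≈ 6.3566°.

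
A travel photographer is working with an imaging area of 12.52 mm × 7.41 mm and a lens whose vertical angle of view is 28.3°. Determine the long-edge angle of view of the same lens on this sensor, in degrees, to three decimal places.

From the vertical AOV: f = 7.41 / (2·tan(14.15°)) = 7.41 / 0.50422 ≈ 14.6959 mm.
Long-edge AOV = 2·arctan(12.52 / (2 × 14.6959)) = 2·arctan(0.42597) ≈ 46.1449°.

46.145°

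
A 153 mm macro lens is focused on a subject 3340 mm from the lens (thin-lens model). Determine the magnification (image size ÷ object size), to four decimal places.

Thin lens: 1/f = 1/dₒ + 1/dᵢ → 1/dᵢ = 1/153 − 1/3340 = 0.0062365 mm⁻¹, so dᵢ ≈ 160.3452 mm.
Magnification m = dᵢ/dₒ = 160.3452/3340 ≈ 0.04801.

0.0480×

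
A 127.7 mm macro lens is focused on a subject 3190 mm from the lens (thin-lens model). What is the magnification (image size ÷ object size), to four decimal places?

0.0417×

Thin lens: 1/f = 1/dₒ + 1/dᵢ → 1/dᵢ = 1/127.7 − 1/3190 = 0.0075174 mm⁻¹, so dᵢ ≈ 133.0252 mm.
Magnification m = dᵢ/dₒ = 133.0252/3190 ≈ 0.04170.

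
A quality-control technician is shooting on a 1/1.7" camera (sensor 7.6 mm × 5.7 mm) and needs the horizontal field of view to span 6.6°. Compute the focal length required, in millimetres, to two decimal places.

65.90 mm

From α = 2·arctan(w/2f) we get f = w / (2·tan(α/2)).
With w = 7.6 mm and α/2 = 3.3°, tan(α/2) ≈ 0.05766, so f ≈ 7.6 / 0.11532 ≈ 65.9040 mm.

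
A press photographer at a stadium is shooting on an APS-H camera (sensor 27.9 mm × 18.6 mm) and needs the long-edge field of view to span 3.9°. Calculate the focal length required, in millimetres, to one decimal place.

From α = 2·arctan(w/2f) we get f = w / (2·tan(α/2)).
With w = 27.9 mm and α/2 = 1.95°, tan(α/2) ≈ 0.03405, so f ≈ 27.9 / 0.06809 ≈ 409.7269 mm.

409.7 mm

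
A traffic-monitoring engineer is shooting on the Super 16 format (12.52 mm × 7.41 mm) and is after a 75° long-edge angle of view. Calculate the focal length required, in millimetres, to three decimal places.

8.158 mm

From α = 2·arctan(w/2f) we get f = w / (2·tan(α/2)).
With w = 12.52 mm and α/2 = 37.5°, tan(α/2) ≈ 0.76733, so f ≈ 12.52 / 1.53465 ≈ 8.1582 mm.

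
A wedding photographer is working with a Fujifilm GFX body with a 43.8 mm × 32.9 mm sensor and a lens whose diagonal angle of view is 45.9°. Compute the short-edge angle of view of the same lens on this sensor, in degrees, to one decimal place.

Sensor diagonal = √(43.8² + 32.9²) = √3000.8500 ≈ 54.7800 mm.
From the diagonal AOV: f = 54.7800 / (2·tan(22.95°)) = 54.7800 / 0.84689 ≈ 64.6837 mm.
Short-edge AOV = 2·arctan(32.9 / (2 × 64.6837)) = 2·arctan(0.25431) ≈ 28.5373°.

28.5°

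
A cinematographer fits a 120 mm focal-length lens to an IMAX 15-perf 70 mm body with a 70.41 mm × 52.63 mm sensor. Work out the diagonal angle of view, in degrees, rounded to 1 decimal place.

40.2°

Sensor diagonal = √(70.41² + 52.63²) = √7727.4850 ≈ 87.9061 mm.
Angle of view α = 2·arctan(d/2f) with d = 87.9061 mm and f = 120 mm.
d/2f = 0.36628; arctan(0.36628) ≈ 20.1165°, so α ≈ 40.2331°.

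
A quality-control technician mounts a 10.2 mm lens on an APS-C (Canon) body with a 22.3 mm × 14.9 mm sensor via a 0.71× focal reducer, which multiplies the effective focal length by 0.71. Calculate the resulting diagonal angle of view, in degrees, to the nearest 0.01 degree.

Effective focal length f = 10.2 × 0.71 = 7.242 mm.
Sensor diagonal = √(22.3² + 14.9²) = √719.3000 ≈ 26.8198 mm.
α = 2·arctan(26.820 / (2 × 7.242)) = 2·arctan(1.85168) ≈ 123.2575°.

123.26°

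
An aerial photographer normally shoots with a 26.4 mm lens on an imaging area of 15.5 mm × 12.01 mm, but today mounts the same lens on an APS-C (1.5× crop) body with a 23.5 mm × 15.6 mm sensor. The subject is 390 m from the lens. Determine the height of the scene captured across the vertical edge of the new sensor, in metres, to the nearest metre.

The focal length stays 26.4 mm; the relevant sensor dimension is now h = 15.6 mm. Object distance dₒ = 390 m = 390000 mm.
Thin-lens field height W = h·(dₒ − f)/f = 15.6 × (390000 − 26.4)/26.4 ≈ 230438.945 mm = 230.439 m.

230 m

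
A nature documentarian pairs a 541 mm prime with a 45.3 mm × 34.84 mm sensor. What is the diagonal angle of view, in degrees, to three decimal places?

6.047°

Sensor diagonal = √(45.3² + 34.84²) = √3265.9156 ≈ 57.1482 mm.
Angle of view α = 2·arctan(d/2f) with d = 57.1482 mm and f = 541 mm.
d/2f = 0.05282; arctan(0.05282) ≈ 3.0234°, so α ≈ 6.0468°.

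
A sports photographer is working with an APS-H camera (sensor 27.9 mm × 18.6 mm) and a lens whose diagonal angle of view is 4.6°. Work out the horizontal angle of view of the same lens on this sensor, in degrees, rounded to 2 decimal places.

3.83°

Sensor diagonal = √(27.9² + 18.6²) = √1124.3700 ≈ 33.5316 mm.
From the diagonal AOV: f = 33.5316 / (2·tan(2.3°)) = 33.5316 / 0.08033 ≈ 417.4323 mm.
Horizontal AOV = 2·arctan(27.9 / (2 × 417.4323)) = 2·arctan(0.03342) ≈ 3.8281°.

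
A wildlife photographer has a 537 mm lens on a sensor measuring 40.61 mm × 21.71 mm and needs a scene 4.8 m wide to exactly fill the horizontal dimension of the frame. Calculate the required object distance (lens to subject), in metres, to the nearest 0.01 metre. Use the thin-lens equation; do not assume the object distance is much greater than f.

64.01 m

W: 4.8 m = 4800 mm.
Magnification m = w/W = dᵢ/dₒ; combined with 1/f = 1/dₒ + 1/dᵢ this gives dₒ = f·(1 + W/w).
dₒ = 537 mm × (1 + 4800/40.61) = 537 × 119.1975 ≈ 64009.051 mm = 64.0091 m.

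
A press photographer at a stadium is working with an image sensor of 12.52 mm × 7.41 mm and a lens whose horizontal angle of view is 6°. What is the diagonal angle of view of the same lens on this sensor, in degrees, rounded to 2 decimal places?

From the horizontal AOV: f = 12.52 / (2·tan(3°)) = 12.52 / 0.10482 ≈ 119.4479 mm.
Sensor diagonal = √(12.52² + 7.41²) = √211.6585 ≈ 14.5485 mm.
Diagonal AOV = 2·arctan(14.5485 / (2 × 119.4479)) = 2·arctan(0.06090) ≈ 6.9699°.

6.97°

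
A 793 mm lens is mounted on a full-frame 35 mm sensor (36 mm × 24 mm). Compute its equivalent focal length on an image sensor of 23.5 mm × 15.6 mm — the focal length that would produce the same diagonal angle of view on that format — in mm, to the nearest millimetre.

Sensor diagonal = √(36² + 24²) = √1872.0000 ≈ 43.2666 mm.
Sensor diagonal = √(23.5² + 15.6²) = √795.6100 ≈ 28.2066 mm.
Equal angle of view means equal diagonal/f ratio, so f₂ = f₁ · (diagonal₂/diagonal₁) = 793 × 28.2066/43.2666.
f₂ = 793 × 0.65192 ≈ 516.976 mm.

517 mm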